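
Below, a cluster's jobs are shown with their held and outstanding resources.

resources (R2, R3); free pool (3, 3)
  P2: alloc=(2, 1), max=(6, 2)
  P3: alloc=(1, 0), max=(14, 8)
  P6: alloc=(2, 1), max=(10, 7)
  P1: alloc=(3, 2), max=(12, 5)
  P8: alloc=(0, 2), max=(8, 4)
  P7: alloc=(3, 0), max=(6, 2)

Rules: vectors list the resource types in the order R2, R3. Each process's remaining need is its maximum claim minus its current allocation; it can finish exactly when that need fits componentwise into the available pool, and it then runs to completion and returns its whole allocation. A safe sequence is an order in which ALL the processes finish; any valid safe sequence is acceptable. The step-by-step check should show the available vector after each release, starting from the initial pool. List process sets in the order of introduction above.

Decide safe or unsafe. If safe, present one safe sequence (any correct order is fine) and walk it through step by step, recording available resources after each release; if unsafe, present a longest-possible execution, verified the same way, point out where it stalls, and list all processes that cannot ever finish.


SAFE — a valid safe sequence is P7, P2, P8, P6, P1, P3.
Key observation: at P7 the run first touches a limit — (3, 2) against (3, 3), exact on a resource it actually requests.
Walking it through:
  pool = (3, 3)
  P7: need (3, 2) fits (3, 3); releases (3, 0), pool now (6, 3)
  P2: need (4, 1) fits (6, 3); releases (2, 1), pool now (8, 4)
  P8: need (8, 2) fits (8, 4); releases (0, 2), pool now (8, 6)
  P6: need (8, 6) fits (8, 6); releases (2, 1), pool now (10, 7)
  P1: need (9, 3) fits (10, 7); releases (3, 2), pool now (13, 9)
  P3: need (13, 8) fits (13, 9); releases (1, 0), pool now (14, 9)


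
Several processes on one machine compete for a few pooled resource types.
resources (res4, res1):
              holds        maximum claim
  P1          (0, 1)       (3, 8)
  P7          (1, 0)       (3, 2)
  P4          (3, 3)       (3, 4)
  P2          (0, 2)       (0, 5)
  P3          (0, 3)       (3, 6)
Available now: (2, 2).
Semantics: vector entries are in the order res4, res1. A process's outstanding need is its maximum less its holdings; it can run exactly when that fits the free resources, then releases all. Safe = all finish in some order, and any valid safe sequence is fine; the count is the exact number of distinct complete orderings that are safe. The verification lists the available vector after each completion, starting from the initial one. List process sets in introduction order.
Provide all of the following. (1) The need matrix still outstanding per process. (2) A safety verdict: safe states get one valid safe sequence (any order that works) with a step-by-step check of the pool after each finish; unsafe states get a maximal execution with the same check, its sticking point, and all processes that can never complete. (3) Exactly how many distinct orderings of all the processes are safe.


(1) Need matrix, components ordered res4, res1:
  P1: (3, 7)
  P7: (2, 2)
  P4: (0, 1)
  P2: (0, 3)
  P3: (3, 3)
(2) SAFE. One safe sequence: P4, P7, P3, P2, P1.
Key observation: nothing binds to the last unit here — the tightest requested-resource margin is 1, first seen at P4 ((0, 1) against (2, 2)).
Walking it through:
  pool = (2, 2)
  run P4 (needs (0, 1), free (2, 2)); after release of (3, 3) the pool is (5, 5)
  run P7 (needs (2, 2), free (5, 5)); after release of (1, 0) the pool is (6, 5)
  run P3 (needs (3, 3), free (6, 5)); after release of (0, 3) the pool is (6, 8)
  run P2 (needs (0, 3), free (6, 8)); after release of (0, 2) the pool is (6, 10)
  run P1 (needs (3, 7), free (6, 10)); after release of (0, 1) the pool is (6, 11)
(3) The exact count: 20 of the possible complete orderings are safe sequences.


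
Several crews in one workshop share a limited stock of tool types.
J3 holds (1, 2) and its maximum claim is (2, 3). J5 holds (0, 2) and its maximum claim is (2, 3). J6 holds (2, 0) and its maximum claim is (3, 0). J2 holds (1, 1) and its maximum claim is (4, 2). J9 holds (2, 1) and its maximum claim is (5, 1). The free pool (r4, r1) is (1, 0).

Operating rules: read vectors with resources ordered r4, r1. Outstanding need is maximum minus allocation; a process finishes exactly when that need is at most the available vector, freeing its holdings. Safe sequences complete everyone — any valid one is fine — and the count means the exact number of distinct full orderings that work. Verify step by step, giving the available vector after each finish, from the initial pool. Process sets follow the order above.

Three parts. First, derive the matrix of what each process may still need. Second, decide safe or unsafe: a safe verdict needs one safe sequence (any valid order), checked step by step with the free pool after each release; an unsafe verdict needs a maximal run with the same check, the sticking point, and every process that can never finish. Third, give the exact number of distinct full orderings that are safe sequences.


(1) Remaining need (order r4, r1):
  J3: (1, 1)
  J5: (2, 1)
  J6: (1, 0)
  J2: (3, 1)
  J9: (3, 0)
(2) The state is SAFE; one workable sequence: J6, J9, J5, J3, J2.
Key observation: J6 is the earliest step where a requested resource binds exactly: need (1, 0), pool (1, 0) at its turn.
Step-by-step check:
  pool = (1, 0)
  J6 needs (1, 0) <= (1, 0) -> finishes; pool += (2, 0) = (3, 0)
  J9 needs (3, 0) <= (3, 0) -> finishes; pool += (2, 1) = (5, 1)
  J5 needs (2, 1) <= (5, 1) -> finishes; pool += (0, 2) = (5, 3)
  J3 needs (1, 1) <= (5, 3) -> finishes; pool += (1, 2) = (6, 5)
  J2 needs (3, 1) <= (6, 5) -> finishes; pool += (1, 1) = (7, 6)
(3) The exact count: 6 of the possible complete orderings are safe sequences.


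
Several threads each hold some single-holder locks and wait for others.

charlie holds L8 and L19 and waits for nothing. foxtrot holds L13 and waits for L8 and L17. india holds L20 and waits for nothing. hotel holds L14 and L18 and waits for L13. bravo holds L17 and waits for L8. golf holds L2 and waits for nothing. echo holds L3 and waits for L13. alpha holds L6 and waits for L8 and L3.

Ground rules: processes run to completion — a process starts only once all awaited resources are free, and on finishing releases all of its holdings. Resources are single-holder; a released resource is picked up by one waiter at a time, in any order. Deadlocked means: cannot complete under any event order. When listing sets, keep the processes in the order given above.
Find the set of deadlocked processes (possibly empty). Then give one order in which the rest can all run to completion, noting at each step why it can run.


Nothing here is deadlocked.
Key observation: there is no circular wait here — follow any chain and it reaches a process that is free to run now.
The rest can finish in the order india, golf, charlie, bravo, foxtrot, echo, hotel, alpha.
Check, step by step:
  india: no waits; runs immediately, freeing L20
  golf: no waits; runs immediately, freeing L2
  charlie: no waits; runs immediately, freeing L8 and L19
  bravo: everything it awaited (L8) is free; runs, freeing L17
  foxtrot: everything it awaited (L8 and L17) is free; runs, freeing L13
  echo: everything it awaited (L13) is free; runs, freeing L3
  hotel: everything it awaited (L13) is free; runs, freeing L14 and L18
  alpha: everything it awaited (L8 and L3) is free; runs, freeing L6


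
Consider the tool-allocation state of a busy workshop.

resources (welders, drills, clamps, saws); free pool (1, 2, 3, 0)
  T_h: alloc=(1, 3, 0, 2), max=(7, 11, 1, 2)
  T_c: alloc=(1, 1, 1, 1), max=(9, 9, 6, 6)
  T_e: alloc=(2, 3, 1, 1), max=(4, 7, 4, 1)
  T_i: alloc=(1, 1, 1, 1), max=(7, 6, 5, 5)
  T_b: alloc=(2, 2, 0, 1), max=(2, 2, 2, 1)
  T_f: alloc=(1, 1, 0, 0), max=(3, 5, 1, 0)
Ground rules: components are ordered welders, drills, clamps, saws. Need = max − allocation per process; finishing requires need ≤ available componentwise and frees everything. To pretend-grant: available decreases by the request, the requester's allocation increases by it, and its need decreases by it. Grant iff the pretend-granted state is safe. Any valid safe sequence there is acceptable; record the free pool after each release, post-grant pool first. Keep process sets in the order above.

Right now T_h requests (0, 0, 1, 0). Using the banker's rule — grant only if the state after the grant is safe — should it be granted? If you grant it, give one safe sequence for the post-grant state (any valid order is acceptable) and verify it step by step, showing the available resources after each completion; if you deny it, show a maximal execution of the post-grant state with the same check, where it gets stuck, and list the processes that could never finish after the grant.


DENY — the pretend-granted state is unsafe.
Key observation: after T_b, T_f the pool peaks at (4, 5, 2, 1), and each blocked process is short somewhere: T_h on welders, drills; T_c on welders, drills, clamps, saws; T_e on clamps; T_i on welders, clamps, saws.
On the post-grant state, T_b, T_f is a maximal run — nothing extends it. Verifying each step:
  pool = (1, 2, 2, 0)
  T_b: need (0, 0, 2, 0) fits (1, 2, 2, 0); releases (2, 2, 0, 1), pool now (3, 4, 2, 1)
  T_f: need (2, 4, 1, 0) fits (3, 4, 2, 1); releases (1, 1, 0, 0), pool now (4, 5, 2, 1)
  blocked: T_h wants (6, 8, 0, 0), pool (4, 5, 2, 1) — not enough welders and drills
  blocked: T_c wants (8, 8, 5, 5), pool (4, 5, 2, 1) — not enough welders, drills, clamps and saws
  blocked: T_e wants (2, 4, 3, 0), pool (4, 5, 2, 1) — not enough clamps
  blocked: T_i wants (6, 5, 4, 4), pool (4, 5, 2, 1) — not enough welders, clamps and saws
Post-grant, the permanently blocked set is T_h, T_c, T_e and T_i.


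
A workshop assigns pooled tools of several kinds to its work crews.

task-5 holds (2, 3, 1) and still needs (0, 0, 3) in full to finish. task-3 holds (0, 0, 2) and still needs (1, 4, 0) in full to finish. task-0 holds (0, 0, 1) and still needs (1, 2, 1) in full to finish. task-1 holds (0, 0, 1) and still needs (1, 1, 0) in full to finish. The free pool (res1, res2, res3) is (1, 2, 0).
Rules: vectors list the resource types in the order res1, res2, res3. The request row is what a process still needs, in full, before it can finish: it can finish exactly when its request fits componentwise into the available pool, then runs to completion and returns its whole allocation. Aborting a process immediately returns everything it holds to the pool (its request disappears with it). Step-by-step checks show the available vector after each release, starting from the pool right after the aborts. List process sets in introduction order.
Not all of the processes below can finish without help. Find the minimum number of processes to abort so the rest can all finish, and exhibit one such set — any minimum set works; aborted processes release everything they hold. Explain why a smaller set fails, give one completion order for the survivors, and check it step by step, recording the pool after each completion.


The answer: abort task-5.
Key observation: task-3 had no path to completion before; after the abort of task-5 ((2, 3, 1) returned), step 3 is where it fits.
Why nothing smaller works: aborting no one leaves the state deadlocked as given.
One survivor order: task-1, task-0, task-3. Verifying each step (post-abort pool first):
  pool = (3, 5, 1)
  run task-1 (needs (1, 1, 0), free (3, 5, 1)); after release of (0, 0, 1) the pool is (3, 5, 2)
  run task-0 (needs (1, 2, 1), free (3, 5, 2)); after release of (0, 0, 1) the pool is (3, 5, 3)
  run task-3 (needs (1, 4, 0), free (3, 5, 3)); after release of (0, 0, 2) the pool is (3, 5, 5)


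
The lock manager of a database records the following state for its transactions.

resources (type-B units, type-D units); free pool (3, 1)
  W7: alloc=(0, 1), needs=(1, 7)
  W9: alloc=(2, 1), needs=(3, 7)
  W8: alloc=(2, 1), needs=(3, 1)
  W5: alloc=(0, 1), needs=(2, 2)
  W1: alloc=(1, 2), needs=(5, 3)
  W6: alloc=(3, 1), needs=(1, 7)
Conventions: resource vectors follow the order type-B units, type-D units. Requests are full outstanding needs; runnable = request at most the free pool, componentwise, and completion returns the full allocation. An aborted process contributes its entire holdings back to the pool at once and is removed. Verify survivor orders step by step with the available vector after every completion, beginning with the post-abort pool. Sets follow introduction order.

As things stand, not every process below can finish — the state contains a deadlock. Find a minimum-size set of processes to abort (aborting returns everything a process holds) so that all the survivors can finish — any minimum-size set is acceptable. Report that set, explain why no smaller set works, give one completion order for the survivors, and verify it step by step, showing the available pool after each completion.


Minimum abort set: W9 and W6.
Key observation: W7 could never have finished before the abort; with (5, 2) returned by W9 and W6, it fits at step 4.
Minimality, checking each single-abort alternative: W7 alone leaves W9 blocked (short on type-D units); W9 alone leaves W7 blocked (short on type-D units); W8 alone leaves W7 blocked (short on type-D units); W5 alone leaves W7 blocked (short on type-D units); W1 alone leaves W7 blocked (short on type-D units); W6 alone leaves W7 blocked (short on type-D units).
Survivors finish in the order: W5, W1, W8, W7. Step-by-step check (pool after the aborts first):
  pool = (8, 3)
  run W5 (needs (2, 2), free (8, 3)); after release of (0, 1) the pool is (8, 4)
  run W1 (needs (5, 3), free (8, 4)); after release of (1, 2) the pool is (9, 6)
  run W8 (needs (3, 1), free (9, 6)); after release of (2, 1) the pool is (11, 7)
  run W7 (needs (1, 7), free (11, 7)); after release of (0, 1) the pool is (11, 8)


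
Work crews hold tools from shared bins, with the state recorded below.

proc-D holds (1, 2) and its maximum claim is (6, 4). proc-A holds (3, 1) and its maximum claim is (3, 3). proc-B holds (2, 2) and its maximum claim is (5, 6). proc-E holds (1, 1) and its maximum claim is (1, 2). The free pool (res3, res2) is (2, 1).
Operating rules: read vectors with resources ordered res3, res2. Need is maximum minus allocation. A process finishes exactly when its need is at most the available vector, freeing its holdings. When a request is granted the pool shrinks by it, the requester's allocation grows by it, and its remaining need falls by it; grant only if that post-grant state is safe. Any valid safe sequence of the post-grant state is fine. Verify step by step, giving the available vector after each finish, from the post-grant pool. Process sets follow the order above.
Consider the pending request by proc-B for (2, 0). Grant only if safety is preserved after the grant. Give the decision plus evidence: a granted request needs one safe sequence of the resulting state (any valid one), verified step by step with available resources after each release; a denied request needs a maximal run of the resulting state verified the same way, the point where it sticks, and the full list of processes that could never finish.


DENY — the pretend-granted state is unsafe.
Key observation: after proc-E, proc-A the pool peaks at (4, 3), and each blocked process is short somewhere: proc-D on res3; proc-B on res2.
After a pretend grant, a maximal execution: proc-E, proc-A — then nothing else fits. Verifying each step:
  pool = (0, 1)
  run proc-E (needs (0, 1), free (0, 1)); after release of (1, 1) the pool is (1, 2)
  run proc-A (needs (0, 2), free (1, 2)); after release of (3, 1) the pool is (4, 3)
  proc-D still needs (5, 2) but only (4, 3) is free — short on res3
  proc-B still needs (1, 4) but only (4, 3) is free — short on res2
Had the request been granted, proc-D and proc-B could never finish.


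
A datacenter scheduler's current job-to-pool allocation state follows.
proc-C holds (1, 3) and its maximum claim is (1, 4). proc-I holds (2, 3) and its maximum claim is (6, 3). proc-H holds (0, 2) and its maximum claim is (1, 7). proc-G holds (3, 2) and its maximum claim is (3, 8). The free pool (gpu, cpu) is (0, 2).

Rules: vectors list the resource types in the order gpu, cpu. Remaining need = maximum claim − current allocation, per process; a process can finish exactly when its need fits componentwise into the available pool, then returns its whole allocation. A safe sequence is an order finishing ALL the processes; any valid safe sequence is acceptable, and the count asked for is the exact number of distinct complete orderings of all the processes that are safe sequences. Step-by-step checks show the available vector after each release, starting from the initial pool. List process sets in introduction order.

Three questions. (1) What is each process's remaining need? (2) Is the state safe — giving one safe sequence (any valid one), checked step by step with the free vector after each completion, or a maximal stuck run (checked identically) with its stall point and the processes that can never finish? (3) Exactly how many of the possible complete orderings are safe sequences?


(1) Need matrix, components ordered gpu, cpu:
  proc-C: (0, 1)
  proc-I: (4, 0)
  proc-H: (1, 5)
  proc-G: (0, 6)
(2) The state is SAFE; one workable sequence: proc-C, proc-H, proc-G, proc-I.
Key observation: proc-H is the earliest step where a requested resource binds exactly: need (1, 5), pool (1, 5) at its turn.
Verifying each step:
  pool = (0, 2)
  run proc-C (needs (0, 1), free (0, 2)); after release of (1, 3) the pool is (1, 5)
  run proc-H (needs (1, 5), free (1, 5)); after release of (0, 2) the pool is (1, 7)
  run proc-G (needs (0, 6), free (1, 7)); after release of (3, 2) the pool is (4, 9)
  run proc-I (needs (4, 0), free (4, 9)); after release of (2, 3) the pool is (6, 12)
(3) The exact count: 1 of the possible complete orderings is a safe sequence.


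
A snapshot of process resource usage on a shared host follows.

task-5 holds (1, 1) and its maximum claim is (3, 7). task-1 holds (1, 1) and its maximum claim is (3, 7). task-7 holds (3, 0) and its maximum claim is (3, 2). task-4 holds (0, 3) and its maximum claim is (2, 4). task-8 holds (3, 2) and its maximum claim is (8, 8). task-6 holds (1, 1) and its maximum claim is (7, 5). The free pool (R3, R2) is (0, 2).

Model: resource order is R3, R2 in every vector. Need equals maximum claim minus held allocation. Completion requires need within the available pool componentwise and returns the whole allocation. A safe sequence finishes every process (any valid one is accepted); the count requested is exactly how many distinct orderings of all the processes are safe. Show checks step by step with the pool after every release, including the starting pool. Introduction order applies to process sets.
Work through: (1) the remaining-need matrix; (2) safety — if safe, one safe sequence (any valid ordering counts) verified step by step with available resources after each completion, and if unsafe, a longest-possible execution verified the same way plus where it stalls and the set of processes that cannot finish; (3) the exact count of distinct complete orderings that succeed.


(1) Need matrix, components ordered R3, R2:
  task-5: (2, 6)
  task-1: (2, 6)
  task-7: (0, 2)
  task-4: (2, 1)
  task-8: (5, 6)
  task-6: (6, 4)
(2) UNSAFE — no complete ordering exists.
Key observation: after task-7, task-4 the pool peaks at (3, 5), and each blocked process is short somewhere: task-5 on R2; task-1 on R2; task-8 on R3, R2; task-6 on R3.
Going as far as possible: task-7, task-4; after that, nothing fits. Check, step by step:
  pool = (0, 2)
  task-7: need (0, 2) fits (0, 2); releases (3, 0), pool now (3, 2)
  task-4: need (2, 1) fits (3, 2); releases (0, 3), pool now (3, 5)
  blocked: task-5 wants (2, 6), pool (3, 5) — not enough R2
  blocked: task-1 wants (2, 6), pool (3, 5) — not enough R2
  blocked: task-8 wants (5, 6), pool (3, 5) — not enough R3 and R2
  blocked: task-6 wants (6, 4), pool (3, 5) — not enough R3
Permanently blocked: task-5, task-1, task-8 and task-6.
(3) Precisely 0 of the possible complete orderings are safe sequences.


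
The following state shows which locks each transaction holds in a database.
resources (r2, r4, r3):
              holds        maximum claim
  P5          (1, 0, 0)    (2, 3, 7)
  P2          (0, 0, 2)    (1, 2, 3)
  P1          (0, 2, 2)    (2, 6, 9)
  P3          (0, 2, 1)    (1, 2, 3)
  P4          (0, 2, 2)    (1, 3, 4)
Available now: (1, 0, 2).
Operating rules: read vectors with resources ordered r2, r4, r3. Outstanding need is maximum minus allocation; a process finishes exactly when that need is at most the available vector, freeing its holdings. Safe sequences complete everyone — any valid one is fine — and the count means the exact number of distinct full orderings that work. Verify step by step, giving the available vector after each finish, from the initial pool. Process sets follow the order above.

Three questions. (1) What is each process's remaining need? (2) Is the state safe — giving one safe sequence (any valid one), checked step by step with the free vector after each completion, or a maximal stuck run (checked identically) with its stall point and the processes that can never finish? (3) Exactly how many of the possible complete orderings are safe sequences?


(1) Need matrix, components ordered r2, r4, r3:
  P5: (1, 3, 7)
  P2: (1, 2, 1)
  P1: (2, 4, 7)
  P3: (1, 0, 2)
  P4: (1, 1, 2)
(2) SAFE. One safe sequence: P3, P2, P4, P5, P1.
Key observation: the first exact fit in this order is P3 — it needs (1, 0, 2) with (1, 0, 2) free, meeting a requested resource to the last unit.
Verifying each step:
  pool = (1, 0, 2)
  run P3 (needs (1, 0, 2), free (1, 0, 2)); after release of (0, 2, 1) the pool is (1, 2, 3)
  run P2 (needs (1, 2, 1), free (1, 2, 3)); after release of (0, 0, 2) the pool is (1, 2, 5)
  run P4 (needs (1, 1, 2), free (1, 2, 5)); after release of (0, 2, 2) the pool is (1, 4, 7)
  run P5 (needs (1, 3, 7), free (1, 4, 7)); after release of (1, 0, 0) the pool is (2, 4, 7)
  run P1 (needs (2, 4, 7), free (2, 4, 7)); after release of (0, 2, 2) the pool is (2, 6, 9)
(3) The exact count: 2 of the possible complete orderings are safe sequences.


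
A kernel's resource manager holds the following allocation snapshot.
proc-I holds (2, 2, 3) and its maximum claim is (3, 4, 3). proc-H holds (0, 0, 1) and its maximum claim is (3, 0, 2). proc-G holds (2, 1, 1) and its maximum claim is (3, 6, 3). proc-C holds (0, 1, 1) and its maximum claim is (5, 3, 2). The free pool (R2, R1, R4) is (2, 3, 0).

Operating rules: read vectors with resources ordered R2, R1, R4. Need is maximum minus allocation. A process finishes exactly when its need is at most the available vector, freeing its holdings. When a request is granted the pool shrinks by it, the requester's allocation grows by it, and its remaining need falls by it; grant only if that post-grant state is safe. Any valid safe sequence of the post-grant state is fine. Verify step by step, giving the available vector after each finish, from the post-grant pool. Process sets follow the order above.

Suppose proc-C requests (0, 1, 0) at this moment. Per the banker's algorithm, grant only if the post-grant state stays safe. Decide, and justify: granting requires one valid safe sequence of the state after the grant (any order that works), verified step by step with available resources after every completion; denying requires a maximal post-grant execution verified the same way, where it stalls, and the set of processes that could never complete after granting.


DENY — the pretend-granted state is unsafe.
Key observation: after proc-I, proc-H the pool peaks at (4, 4, 4), and each blocked process is short somewhere: proc-G on R1; proc-C on R2.
On the post-grant state, proc-I, proc-H is a maximal run — nothing extends it. Check, step by step:
  pool = (2, 2, 0)
  proc-I needs (1, 2, 0) <= (2, 2, 0) -> finishes; pool += (2, 2, 3) = (4, 4, 3)
  proc-H needs (3, 0, 1) <= (4, 4, 3) -> finishes; pool += (0, 0, 1) = (4, 4, 4)
  proc-G still needs (1, 5, 2) but only (4, 4, 4) is free — short on R1
  proc-C still needs (5, 1, 1) but only (4, 4, 4) is free — short on R2
Processes that could never finish after the grant: proc-G and proc-C.


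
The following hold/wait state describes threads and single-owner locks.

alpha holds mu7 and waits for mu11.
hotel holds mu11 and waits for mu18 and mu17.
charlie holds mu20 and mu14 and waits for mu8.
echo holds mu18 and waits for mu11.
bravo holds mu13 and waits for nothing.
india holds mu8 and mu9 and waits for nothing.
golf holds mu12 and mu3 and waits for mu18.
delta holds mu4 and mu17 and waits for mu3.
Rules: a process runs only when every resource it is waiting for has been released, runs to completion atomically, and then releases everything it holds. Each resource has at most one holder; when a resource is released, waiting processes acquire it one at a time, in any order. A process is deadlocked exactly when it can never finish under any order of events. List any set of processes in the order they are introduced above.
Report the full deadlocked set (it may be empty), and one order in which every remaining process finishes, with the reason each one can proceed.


Deadlocked: alpha, hotel, echo, golf and delta.
Key observation: the cycle hotel -> echo -> hotel can never break — each member waits on the next; golf and delta are caught in further circular waits and alpha waits into the deadlock from upstream.
A valid finishing order for the others: bravo, india, charlie.
Check, step by step:
  bravo: no waits; runs immediately, freeing mu13
  india: no waits; runs immediately, freeing mu8 and mu9
  charlie: everything it awaited (mu8) is free; runs, freeing mu20 and mu14


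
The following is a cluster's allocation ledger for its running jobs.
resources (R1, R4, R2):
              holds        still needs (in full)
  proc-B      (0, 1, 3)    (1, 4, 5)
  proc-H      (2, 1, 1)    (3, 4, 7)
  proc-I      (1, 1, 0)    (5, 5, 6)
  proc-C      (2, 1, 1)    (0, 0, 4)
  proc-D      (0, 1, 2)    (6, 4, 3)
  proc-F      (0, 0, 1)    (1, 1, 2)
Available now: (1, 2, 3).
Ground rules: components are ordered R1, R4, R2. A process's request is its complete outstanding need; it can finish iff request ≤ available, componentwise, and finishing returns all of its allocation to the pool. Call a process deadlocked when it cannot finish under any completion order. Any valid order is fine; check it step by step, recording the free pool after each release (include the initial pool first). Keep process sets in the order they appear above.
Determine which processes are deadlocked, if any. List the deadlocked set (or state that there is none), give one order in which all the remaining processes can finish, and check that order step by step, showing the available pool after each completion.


Deadlocked: proc-B, proc-H, proc-I and proc-D.
Key observation: the pool after proc-F, proc-C is (3, 3, 5); every surviving request exceeds it in R4, so progress ends there.
A valid finishing order for the others: proc-F, proc-C. Step-by-step check:
  pool = (1, 2, 3)
  run proc-F (needs (1, 1, 2), free (1, 2, 3)); after release of (0, 0, 1) the pool is (1, 2, 4)
  run proc-C (needs (0, 0, 4), free (1, 2, 4)); after release of (2, 1, 1) the pool is (3, 3, 5)
None of the blocked processes ever fits:
  blocked: proc-B wants (1, 4, 5), pool (3, 3, 5) — not enough R4
  blocked: proc-H wants (3, 4, 7), pool (3, 3, 5) — not enough R4 and R2
  blocked: proc-I wants (5, 5, 6), pool (3, 3, 5) — not enough R1, R4 and R2
  blocked: proc-D wants (6, 4, 3), pool (3, 3, 5) — not enough R1 and R4


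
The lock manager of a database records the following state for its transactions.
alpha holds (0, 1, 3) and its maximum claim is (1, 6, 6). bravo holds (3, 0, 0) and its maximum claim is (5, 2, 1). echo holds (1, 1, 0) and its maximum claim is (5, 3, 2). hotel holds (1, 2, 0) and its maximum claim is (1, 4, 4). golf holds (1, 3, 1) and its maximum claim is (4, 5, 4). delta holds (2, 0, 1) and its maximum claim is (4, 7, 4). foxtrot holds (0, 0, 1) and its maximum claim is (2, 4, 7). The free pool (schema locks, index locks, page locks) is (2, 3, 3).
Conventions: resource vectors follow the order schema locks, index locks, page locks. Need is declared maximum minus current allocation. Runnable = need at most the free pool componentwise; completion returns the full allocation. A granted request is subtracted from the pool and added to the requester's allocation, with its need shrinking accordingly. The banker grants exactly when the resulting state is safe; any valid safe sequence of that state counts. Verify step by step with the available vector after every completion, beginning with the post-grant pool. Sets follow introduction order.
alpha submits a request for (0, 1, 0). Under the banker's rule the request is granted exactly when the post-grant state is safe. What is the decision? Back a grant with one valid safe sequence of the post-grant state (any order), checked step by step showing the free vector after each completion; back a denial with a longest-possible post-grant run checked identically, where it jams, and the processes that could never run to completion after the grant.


GRANT: granting preserves safety; a valid post-grant sequence is bravo, golf, alpha, delta, echo, foxtrot, hotel.
Key observation: granting shrinks the pool to (2, 2, 3), yet bravo still fits and the chain goes through.
Step-by-step check of the post-grant state:
  pool = (2, 2, 3)
  bravo: need (2, 2, 1) fits (2, 2, 3); releases (3, 0, 0), pool now (5, 2, 3)
  golf: need (3, 2, 3) fits (5, 2, 3); releases (1, 3, 1), pool now (6, 5, 4)
  alpha: need (1, 4, 3) fits (6, 5, 4); releases (0, 2, 3), pool now (6, 7, 7)
  delta: need (2, 7, 3) fits (6, 7, 7); releases (2, 0, 1), pool now (8, 7, 8)
  echo: need (4, 2, 2) fits (8, 7, 8); releases (1, 1, 0), pool now (9, 8, 8)
  foxtrot: need (2, 4, 6) fits (9, 8, 8); releases (0, 0, 1), pool now (9, 8, 9)
  hotel: need (0, 2, 4) fits (9, 8, 9); releases (1, 2, 0), pool now (10, 10, 9)


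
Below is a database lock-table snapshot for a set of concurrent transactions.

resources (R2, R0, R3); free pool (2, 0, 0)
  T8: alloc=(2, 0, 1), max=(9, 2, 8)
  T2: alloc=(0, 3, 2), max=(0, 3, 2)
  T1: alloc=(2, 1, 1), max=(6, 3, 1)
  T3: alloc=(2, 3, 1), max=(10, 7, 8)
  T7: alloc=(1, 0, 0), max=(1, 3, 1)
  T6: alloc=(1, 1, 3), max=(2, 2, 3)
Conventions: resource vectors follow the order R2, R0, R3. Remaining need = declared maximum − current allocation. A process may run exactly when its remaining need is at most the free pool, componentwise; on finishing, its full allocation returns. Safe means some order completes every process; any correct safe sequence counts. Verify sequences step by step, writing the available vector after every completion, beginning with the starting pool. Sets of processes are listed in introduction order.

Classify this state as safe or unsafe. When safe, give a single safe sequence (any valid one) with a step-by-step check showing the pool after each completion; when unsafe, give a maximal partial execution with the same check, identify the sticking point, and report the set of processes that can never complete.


The state is UNSAFE.
Key observation: once T2, T7, T6, T1 finish, the pool peaks at (6, 5, 6) — and every remaining process still needs more R2 than that.
The run T2, T7, T6, T1 cannot be extended any further. Verifying each step:
  pool = (2, 0, 0)
  T2 needs (0, 0, 0) <= (2, 0, 0) -> finishes; pool += (0, 3, 2) = (2, 3, 2)
  T7 needs (0, 3, 1) <= (2, 3, 2) -> finishes; pool += (1, 0, 0) = (3, 3, 2)
  T6 needs (1, 1, 0) <= (3, 3, 2) -> finishes; pool += (1, 1, 3) = (4, 4, 5)
  T1 needs (4, 2, 0) <= (4, 4, 5) -> finishes; pool += (2, 1, 1) = (6, 5, 6)
  T8 still needs (7, 2, 7) but only (6, 5, 6) is free — short on R2 and R3
  T3 still needs (8, 4, 7) but only (6, 5, 6) is free — short on R2 and R3
Never able to finish: T8 and T3.


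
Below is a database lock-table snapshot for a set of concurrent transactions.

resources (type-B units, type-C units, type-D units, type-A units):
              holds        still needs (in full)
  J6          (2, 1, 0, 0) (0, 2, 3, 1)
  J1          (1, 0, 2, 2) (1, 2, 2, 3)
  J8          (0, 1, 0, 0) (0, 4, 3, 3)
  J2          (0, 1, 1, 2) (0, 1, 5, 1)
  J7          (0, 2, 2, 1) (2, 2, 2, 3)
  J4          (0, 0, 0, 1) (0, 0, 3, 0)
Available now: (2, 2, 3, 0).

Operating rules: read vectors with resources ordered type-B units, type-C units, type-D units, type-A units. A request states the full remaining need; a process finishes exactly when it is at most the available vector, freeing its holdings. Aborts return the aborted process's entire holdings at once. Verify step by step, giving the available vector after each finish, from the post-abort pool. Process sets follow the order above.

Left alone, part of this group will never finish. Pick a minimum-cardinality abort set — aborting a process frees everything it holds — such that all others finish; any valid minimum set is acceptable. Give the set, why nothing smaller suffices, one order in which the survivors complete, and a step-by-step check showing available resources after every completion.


Minimum abort set: J1.
Key observation: J7 had no path to completion before; after the abort of J1 ((1, 0, 2, 2) returned), step 2 is where it fits.
Why nothing smaller works: aborting no one leaves the state deadlocked as given.
Survivors finish in the order: J4, J7, J8, J6, J2. Check, step by step (pool after the aborts first):
  pool = (3, 2, 5, 2)
  run J4 (needs (0, 0, 3, 0), free (3, 2, 5, 2)); after release of (0, 0, 0, 1) the pool is (3, 2, 5, 3)
  run J7 (needs (2, 2, 2, 3), free (3, 2, 5, 3)); after release of (0, 2, 2, 1) the pool is (3, 4, 7, 4)
  run J8 (needs (0, 4, 3, 3), free (3, 4, 7, 4)); after release of (0, 1, 0, 0) the pool is (3, 5, 7, 4)
  run J6 (needs (0, 2, 3, 1), free (3, 5, 7, 4)); after release of (2, 1, 0, 0) the pool is (5, 6, 7, 4)
  run J2 (needs (0, 1, 5, 1), free (5, 6, 7, 4)); after release of (0, 1, 1, 2) the pool is (5, 7, 8, 6)


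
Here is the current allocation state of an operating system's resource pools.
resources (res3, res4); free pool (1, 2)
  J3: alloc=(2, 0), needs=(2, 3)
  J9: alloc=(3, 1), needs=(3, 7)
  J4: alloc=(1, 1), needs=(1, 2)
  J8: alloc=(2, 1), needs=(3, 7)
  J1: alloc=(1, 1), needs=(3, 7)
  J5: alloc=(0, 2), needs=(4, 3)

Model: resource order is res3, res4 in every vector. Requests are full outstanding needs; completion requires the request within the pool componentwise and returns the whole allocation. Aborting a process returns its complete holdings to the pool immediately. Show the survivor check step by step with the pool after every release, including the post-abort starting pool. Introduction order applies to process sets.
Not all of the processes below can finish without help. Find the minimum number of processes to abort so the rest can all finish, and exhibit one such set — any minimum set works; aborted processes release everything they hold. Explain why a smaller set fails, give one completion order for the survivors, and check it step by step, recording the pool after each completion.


Abort J9 and J1.
Key observation: J8 had no path to completion before; after the abort of J9 and J1 ((4, 2) returned), step 4 is where it fits.
No one abort is enough; case by case: J3 alone leaves J9 blocked (short on res4); J9 alone leaves J8 blocked (short on res4); J4 alone leaves J9 blocked (short on res4); J8 alone leaves J9 blocked (short on res4); J1 alone leaves J9 blocked (short on res4); J5 alone leaves J9 blocked (short on res4).
One survivor order: J5, J4, J3, J8. Walking it through (post-abort pool first):
  pool = (5, 4)
  J5 needs (4, 3) <= (5, 4) -> finishes; pool += (0, 2) = (5, 6)
  J4 needs (1, 2) <= (5, 6) -> finishes; pool += (1, 1) = (6, 7)
  J3 needs (2, 3) <= (6, 7) -> finishes; pool += (2, 0) = (8, 7)
  J8 needs (3, 7) <= (8, 7) -> finishes; pool += (2, 1) = (10, 8)


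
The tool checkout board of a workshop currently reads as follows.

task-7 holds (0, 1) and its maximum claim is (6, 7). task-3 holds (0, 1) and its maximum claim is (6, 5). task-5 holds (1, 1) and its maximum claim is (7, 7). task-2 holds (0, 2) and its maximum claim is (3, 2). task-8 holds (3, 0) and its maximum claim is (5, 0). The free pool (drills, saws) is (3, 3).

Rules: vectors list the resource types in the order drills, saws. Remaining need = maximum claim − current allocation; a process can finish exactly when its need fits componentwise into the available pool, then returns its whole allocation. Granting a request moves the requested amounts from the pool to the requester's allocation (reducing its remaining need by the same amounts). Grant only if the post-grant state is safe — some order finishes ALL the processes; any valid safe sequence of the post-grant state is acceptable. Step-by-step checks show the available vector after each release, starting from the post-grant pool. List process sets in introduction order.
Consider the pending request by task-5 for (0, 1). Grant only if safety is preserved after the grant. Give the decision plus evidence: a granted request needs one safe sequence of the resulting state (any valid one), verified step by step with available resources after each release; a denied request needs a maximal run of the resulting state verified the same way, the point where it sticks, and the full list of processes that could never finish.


GRANT. The post-grant state is safe; one safe sequence: task-2, task-8, task-3, task-5, task-7.
Key observation: (3, 2) free after granting still covers task-2 first, and each release covers the next.
Step-by-step check of the post-grant state:
  pool = (3, 2)
  task-2: need (3, 0) fits (3, 2); releases (0, 2), pool now (3, 4)
  task-8: need (2, 0) fits (3, 4); releases (3, 0), pool now (6, 4)
  task-3: need (6, 4) fits (6, 4); releases (0, 1), pool now (6, 5)
  task-5: need (6, 5) fits (6, 5); releases (1, 2), pool now (7, 7)
  task-7: need (6, 6) fits (7, 7); releases (0, 1), pool now (7, 8)


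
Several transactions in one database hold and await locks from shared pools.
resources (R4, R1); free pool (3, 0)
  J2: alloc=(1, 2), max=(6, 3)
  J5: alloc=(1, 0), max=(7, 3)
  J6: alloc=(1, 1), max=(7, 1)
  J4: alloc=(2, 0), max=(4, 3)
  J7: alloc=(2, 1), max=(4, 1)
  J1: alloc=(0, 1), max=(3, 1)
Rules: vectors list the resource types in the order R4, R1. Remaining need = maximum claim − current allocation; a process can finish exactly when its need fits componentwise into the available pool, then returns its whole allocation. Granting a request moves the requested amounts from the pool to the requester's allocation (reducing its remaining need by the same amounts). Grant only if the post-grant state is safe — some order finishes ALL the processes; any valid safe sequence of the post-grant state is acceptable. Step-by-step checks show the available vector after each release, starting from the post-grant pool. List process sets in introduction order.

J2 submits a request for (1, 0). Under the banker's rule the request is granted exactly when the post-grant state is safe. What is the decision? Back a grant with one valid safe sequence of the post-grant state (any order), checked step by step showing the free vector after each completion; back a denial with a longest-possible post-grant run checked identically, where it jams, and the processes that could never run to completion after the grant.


GRANT: granting preserves safety; a valid post-grant sequence is J7, J2, J1, J4, J5, J6.
Key observation: post-grant, (2, 0) remains, and an order beginning with J7 completes everyone.
Step-by-step check of the post-grant state:
  pool = (2, 0)
  run J7 (needs (2, 0), free (2, 0)); after release of (2, 1) the pool is (4, 1)
  run J2 (needs (4, 1), free (4, 1)); after release of (2, 2) the pool is (6, 3)
  run J1 (needs (3, 0), free (6, 3)); after release of (0, 1) the pool is (6, 4)
  run J4 (needs (2, 3), free (6, 4)); after release of (2, 0) the pool is (8, 4)
  run J5 (needs (6, 3), free (8, 4)); after release of (1, 0) the pool is (9, 4)
  run J6 (needs (6, 0), free (9, 4)); after release of (1, 1) the pool is (10, 5)
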